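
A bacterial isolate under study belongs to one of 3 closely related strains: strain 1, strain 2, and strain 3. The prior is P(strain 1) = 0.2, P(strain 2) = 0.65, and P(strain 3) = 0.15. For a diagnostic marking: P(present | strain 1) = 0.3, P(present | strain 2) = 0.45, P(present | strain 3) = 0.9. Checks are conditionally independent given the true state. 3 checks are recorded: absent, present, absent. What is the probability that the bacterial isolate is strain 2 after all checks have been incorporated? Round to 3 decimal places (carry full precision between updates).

0.742

After 'absent': normaliser = 0.7·0.2000 + 0.55·0.6500 + 0.1·0.1500; P(strain 1) ≈ 0.2732, P(strain 2) ≈ 0.6976, P(strain 3) ≈ 0.0293
After 'present': normaliser = 0.3·0.2732 + 0.45·0.6976 + 0.9·0.0293; P(strain 1) ≈ 0.1941, P(strain 2) ≈ 0.7435, P(strain 3) ≈ 0.0624
After 'absent': normaliser = 0.7·0.1941 + 0.55·0.7435 + 0.1·0.0624; P(strain 1) ≈ 0.2466, P(strain 2) ≈ 0.7421, P(strain 3) ≈ 0.0113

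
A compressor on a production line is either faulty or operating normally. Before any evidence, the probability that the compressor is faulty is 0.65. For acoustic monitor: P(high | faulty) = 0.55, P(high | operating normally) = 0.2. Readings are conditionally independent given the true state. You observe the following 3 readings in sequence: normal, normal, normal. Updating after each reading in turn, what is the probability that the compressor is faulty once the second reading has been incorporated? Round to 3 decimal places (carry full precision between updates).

After 'normal': P(faulty) = 0.45·0.6500 / (0.45·0.6500 + 0.8·0.3500) ≈ 0.5109
After 'normal': P(faulty) = 0.45·0.5109 / (0.45·0.5109 + 0.8·0.4891) ≈ 0.3701

0.370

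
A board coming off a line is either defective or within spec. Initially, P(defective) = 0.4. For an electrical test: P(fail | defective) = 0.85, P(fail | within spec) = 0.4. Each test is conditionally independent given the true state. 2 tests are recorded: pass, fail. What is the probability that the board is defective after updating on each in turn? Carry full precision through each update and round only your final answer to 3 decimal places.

After 'pass': P(defective) = 0.15·0.4000 / (0.15·0.4000 + 0.6·0.6000) ≈ 0.1429
After 'fail': P(defective) = 0.85·0.1429 / (0.85·0.1429 + 0.4·0.8571) ≈ 0.2615

0.262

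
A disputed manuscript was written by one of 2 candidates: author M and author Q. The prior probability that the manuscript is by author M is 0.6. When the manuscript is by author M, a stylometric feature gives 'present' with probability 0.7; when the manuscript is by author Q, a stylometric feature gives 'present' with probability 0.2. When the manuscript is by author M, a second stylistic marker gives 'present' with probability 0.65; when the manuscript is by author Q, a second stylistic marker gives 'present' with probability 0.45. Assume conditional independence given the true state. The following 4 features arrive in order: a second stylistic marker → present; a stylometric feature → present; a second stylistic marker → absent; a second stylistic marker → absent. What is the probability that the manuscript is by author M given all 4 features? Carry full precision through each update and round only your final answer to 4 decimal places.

Apply Bayes' rule sequentially, carrying P(author M) forward.
After a second stylistic marker='present': P(author M) = 0.65·0.6000 / (0.65·0.6000 + 0.45·0.4000) ≈ 0.6842
After a stylometric feature='present': P(author M) = 0.7·0.6842 / (0.7·0.6842 + 0.2·0.3158) ≈ 0.8835
After a second stylistic marker='absent': P(author M) = 0.35·0.8835 / (0.35·0.8835 + 0.55·0.1165) ≈ 0.8283
After a second stylistic marker='absent': P(author M) = 0.35·0.8283 / (0.35·0.8283 + 0.55·0.1717) ≈ 0.7544

0.7544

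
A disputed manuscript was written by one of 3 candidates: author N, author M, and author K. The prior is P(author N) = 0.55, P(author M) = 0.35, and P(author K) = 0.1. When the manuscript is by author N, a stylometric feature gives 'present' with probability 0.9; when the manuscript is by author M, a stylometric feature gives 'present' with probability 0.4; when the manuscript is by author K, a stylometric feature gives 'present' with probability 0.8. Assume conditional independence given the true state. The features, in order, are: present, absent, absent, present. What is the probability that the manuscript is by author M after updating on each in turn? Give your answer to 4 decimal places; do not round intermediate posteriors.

0.7419

After 'present': normaliser = 0.9·0.5500 + 0.4·0.3500 + 0.8·0.1000; P(author N) ≈ 0.6923, P(author M) ≈ 0.1958, P(author K) ≈ 0.1119
After 'absent': normaliser = 0.1·0.6923 + 0.6·0.1958 + 0.2·0.1119; P(author N) ≈ 0.3311, P(author M) ≈ 0.5619, P(author K) ≈ 0.1070
After 'absent': normaliser = 0.1·0.3311 + 0.6·0.5619 + 0.2·0.1070; P(author N) ≈ 0.0845, P(author M) ≈ 0.8608, P(author K) ≈ 0.0547
After 'present': normaliser = 0.9·0.0845 + 0.4·0.8608 + 0.8·0.0547; P(author N) ≈ 0.1639, P(author M) ≈ 0.7419, P(author K) ≈ 0.0942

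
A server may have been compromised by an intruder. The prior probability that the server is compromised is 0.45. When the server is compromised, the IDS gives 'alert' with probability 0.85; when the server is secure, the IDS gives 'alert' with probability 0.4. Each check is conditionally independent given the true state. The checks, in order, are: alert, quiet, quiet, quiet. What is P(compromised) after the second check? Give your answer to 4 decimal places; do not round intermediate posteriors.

0.3030

After 'alert': P(compromised) = 0.85·0.4500 / (0.85·0.4500 + 0.4·0.5500) ≈ 0.6349
After 'quiet': P(compromised) = 0.15·0.6349 / (0.15·0.6349 + 0.6·0.3651) ≈ 0.3030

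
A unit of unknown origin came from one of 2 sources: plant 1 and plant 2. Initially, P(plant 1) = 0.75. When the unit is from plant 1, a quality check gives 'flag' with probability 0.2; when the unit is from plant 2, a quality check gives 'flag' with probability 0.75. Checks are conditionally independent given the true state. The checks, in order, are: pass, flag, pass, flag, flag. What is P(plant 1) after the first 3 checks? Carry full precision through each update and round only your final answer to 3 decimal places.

After 'pass': P(plant 1) = 0.8·0.7500 / (0.8·0.7500 + 0.25·0.2500) ≈ 0.9057
After 'flag': P(plant 1) = 0.2·0.9057 / (0.2·0.9057 + 0.75·0.0943) ≈ 0.7191
After 'pass': P(plant 1) = 0.8·0.7191 / (0.8·0.7191 + 0.25·0.2809) ≈ 0.8912

0.891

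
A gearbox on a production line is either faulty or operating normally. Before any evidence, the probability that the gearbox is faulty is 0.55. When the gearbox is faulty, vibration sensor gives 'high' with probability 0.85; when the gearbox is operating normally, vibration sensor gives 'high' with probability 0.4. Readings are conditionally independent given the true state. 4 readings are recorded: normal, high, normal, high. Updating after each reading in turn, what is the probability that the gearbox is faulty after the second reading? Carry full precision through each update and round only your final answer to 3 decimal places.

After 'normal': P(faulty) = 0.15·0.5500 / (0.15·0.5500 + 0.6·0.4500) ≈ 0.2340
After 'high': P(faulty) = 0.85·0.2340 / (0.85·0.2340 + 0.4·0.7660) ≈ 0.3937

0.394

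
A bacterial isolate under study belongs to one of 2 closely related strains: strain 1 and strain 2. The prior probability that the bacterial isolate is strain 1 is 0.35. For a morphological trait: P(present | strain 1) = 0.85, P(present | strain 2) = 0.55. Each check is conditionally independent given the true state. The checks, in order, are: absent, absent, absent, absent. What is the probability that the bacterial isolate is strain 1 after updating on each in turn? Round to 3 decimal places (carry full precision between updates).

After 'absent': P(strain 1) = 0.15·0.3500 / (0.15·0.3500 + 0.45·0.6500) ≈ 0.1522
After 'absent': P(strain 1) = 0.15·0.1522 / (0.15·0.1522 + 0.45·0.8478) ≈ 0.0565
After 'absent': P(strain 1) = 0.15·0.0565 / (0.15·0.0565 + 0.45·0.9435) ≈ 0.0196
After 'absent': P(strain 1) = 0.15·0.0196 / (0.15·0.0196 + 0.45·0.9804) ≈ 0.0066

0.007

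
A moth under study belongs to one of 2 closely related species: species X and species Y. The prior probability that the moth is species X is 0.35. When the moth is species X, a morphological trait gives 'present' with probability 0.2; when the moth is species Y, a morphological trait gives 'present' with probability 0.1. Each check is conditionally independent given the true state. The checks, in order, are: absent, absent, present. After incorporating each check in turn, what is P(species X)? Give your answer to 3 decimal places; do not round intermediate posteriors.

0.460

After 'absent': P(species X) = 0.8·0.3500 / (0.8·0.3500 + 0.9·0.6500) ≈ 0.3237
After 'absent': P(species X) = 0.8·0.3237 / (0.8·0.3237 + 0.9·0.6763) ≈ 0.2985
After 'present': P(species X) = 0.2·0.2985 / (0.2·0.2985 + 0.1·0.7015) ≈ 0.4597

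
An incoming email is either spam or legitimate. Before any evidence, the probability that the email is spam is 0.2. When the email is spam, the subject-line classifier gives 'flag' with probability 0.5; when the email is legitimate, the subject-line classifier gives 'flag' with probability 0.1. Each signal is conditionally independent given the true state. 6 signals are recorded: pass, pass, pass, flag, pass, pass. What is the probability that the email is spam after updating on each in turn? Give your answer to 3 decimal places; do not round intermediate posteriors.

After 'pass': P(spam) = 0.5·0.2000 / (0.5·0.2000 + 0.9·0.8000) ≈ 0.1220
After 'pass': P(spam) = 0.5·0.1220 / (0.5·0.1220 + 0.9·0.8780) ≈ 0.0716
After 'pass': P(spam) = 0.5·0.0716 / (0.5·0.0716 + 0.9·0.9284) ≈ 0.0411
After 'flag': P(spam) = 0.5·0.0411 / (0.5·0.0411 + 0.1·0.9589) ≈ 0.1765
After 'pass': P(spam) = 0.5·0.1765 / (0.5·0.1765 + 0.9·0.8235) ≈ 0.1064
After 'pass': P(spam) = 0.5·0.1064 / (0.5·0.1064 + 0.9·0.8936) ≈ 0.0620

0.062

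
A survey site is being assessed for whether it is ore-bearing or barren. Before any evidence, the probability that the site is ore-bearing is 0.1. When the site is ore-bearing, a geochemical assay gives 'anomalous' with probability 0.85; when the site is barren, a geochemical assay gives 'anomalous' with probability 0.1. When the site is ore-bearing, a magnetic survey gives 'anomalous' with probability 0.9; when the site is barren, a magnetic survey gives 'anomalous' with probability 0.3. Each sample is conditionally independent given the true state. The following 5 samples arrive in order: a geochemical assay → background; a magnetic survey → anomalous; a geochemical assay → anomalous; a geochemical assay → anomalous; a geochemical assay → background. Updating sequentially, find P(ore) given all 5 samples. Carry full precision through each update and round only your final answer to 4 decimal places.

0.4008

After a geochemical assay='background': P(ore) = 0.15·0.1000 / (0.15·0.1000 + 0.9·0.9000) ≈ 0.0182
After a magnetic survey='anomalous': P(ore) = 0.9·0.0182 / (0.9·0.0182 + 0.3·0.9818) ≈ 0.0526
After a geochemical assay='anomalous': P(ore) = 0.85·0.0526 / (0.85·0.0526 + 0.1·0.9474) ≈ 0.3208
After a geochemical assay='anomalous': P(ore) = 0.85·0.3208 / (0.85·0.3208 + 0.1·0.6792) ≈ 0.8006
After a geochemical assay='background': P(ore) = 0.15·0.8006 / (0.15·0.8006 + 0.9·0.1994) ≈ 0.4008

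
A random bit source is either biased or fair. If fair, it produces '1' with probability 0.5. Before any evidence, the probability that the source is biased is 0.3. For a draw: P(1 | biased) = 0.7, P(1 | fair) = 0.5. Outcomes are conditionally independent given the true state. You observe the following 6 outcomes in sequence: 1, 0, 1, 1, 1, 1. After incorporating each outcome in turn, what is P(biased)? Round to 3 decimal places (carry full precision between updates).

0.580

Each posterior becomes the prior for the next update.
After '1': P(biased) = 0.7·0.3000 / (0.7·0.3000 + 0.5·0.7000) ≈ 0.3750
After '0': P(biased) = 0.3·0.3750 / (0.3·0.3750 + 0.5·0.6250) ≈ 0.2647
After '1': P(biased) = 0.7·0.2647 / (0.7·0.2647 + 0.5·0.7353) ≈ 0.3351
After '1': P(biased) = 0.7·0.3351 / (0.7·0.3351 + 0.5·0.6649) ≈ 0.4137
After '1': P(biased) = 0.7·0.4137 / (0.7·0.4137 + 0.5·0.5863) ≈ 0.4969
After '1': P(biased) = 0.7·0.4969 / (0.7·0.4969 + 0.5·0.5031) ≈ 0.5804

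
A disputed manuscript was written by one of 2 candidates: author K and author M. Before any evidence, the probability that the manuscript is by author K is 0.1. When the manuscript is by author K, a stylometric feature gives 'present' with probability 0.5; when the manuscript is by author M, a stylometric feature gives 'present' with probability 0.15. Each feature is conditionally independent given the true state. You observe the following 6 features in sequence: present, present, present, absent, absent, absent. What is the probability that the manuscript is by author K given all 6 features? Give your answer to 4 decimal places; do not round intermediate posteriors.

Apply Bayes' rule sequentially, carrying P(author K) forward.
After 'present': P(author K) = 0.5·0.1000 / (0.5·0.1000 + 0.15·0.9000) ≈ 0.2703
After 'present': P(author K) = 0.5·0.2703 / (0.5·0.2703 + 0.15·0.7297) ≈ 0.5525
After 'present': P(author K) = 0.5·0.5525 / (0.5·0.5525 + 0.15·0.4475) ≈ 0.8045
After 'absent': P(author K) = 0.5·0.8045 / (0.5·0.8045 + 0.85·0.1955) ≈ 0.7077
After 'absent': P(author K) = 0.5·0.7077 / (0.5·0.7077 + 0.85·0.2923) ≈ 0.5875
After 'absent': P(author K) = 0.5·0.5875 / (0.5·0.5875 + 0.85·0.4125) ≈ 0.4558

0.4558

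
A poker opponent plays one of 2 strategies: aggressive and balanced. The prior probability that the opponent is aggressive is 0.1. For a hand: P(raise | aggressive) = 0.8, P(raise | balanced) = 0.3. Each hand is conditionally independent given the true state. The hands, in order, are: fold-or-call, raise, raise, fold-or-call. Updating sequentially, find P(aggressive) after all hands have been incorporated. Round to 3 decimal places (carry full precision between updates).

0.061

After 'fold-or-call': P(aggressive) = 0.2·0.1000 / (0.2·0.1000 + 0.7·0.9000) ≈ 0.0308
After 'raise': P(aggressive) = 0.8·0.0308 / (0.8·0.0308 + 0.3·0.9692) ≈ 0.0780
After 'raise': P(aggressive) = 0.8·0.0780 / (0.8·0.0780 + 0.3·0.9220) ≈ 0.1842
After 'fold-or-call': P(aggressive) = 0.2·0.1842 / (0.2·0.1842 + 0.7·0.8158) ≈ 0.0606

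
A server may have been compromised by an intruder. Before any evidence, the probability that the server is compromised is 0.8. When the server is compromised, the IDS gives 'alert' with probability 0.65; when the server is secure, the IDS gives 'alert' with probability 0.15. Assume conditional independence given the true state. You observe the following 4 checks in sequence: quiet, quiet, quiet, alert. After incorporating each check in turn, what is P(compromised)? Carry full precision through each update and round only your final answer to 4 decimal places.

After 'quiet': P(compromised) = 0.35·0.8000 / (0.35·0.8000 + 0.85·0.2000) ≈ 0.6222
After 'quiet': P(compromised) = 0.35·0.6222 / (0.35·0.6222 + 0.85·0.3778) ≈ 0.4041
After 'quiet': P(compromised) = 0.35·0.4041 / (0.35·0.4041 + 0.85·0.5959) ≈ 0.2183
After 'alert': P(compromised) = 0.65·0.2183 / (0.65·0.2183 + 0.15·0.7817) ≈ 0.5475

0.5475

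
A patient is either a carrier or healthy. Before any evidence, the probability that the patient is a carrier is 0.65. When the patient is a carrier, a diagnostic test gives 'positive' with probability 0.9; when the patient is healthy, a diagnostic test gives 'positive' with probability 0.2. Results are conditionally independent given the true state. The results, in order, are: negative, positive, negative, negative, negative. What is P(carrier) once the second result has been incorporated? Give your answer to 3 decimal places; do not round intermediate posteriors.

0.511

After 'negative': P(carrier) = 0.1·0.6500 / (0.1·0.6500 + 0.8·0.3500) ≈ 0.1884
After 'positive': P(carrier) = 0.9·0.1884 / (0.9·0.1884 + 0.2·0.8116) ≈ 0.5109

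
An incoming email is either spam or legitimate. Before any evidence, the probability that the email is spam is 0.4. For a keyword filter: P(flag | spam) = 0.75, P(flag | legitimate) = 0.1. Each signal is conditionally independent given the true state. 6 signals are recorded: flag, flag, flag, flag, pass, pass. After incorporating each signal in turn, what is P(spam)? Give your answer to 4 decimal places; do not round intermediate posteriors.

After 'flag': P(spam) = 0.75·0.4000 / (0.75·0.4000 + 0.1·0.6000) ≈ 0.8333
After 'flag': P(spam) = 0.75·0.8333 / (0.75·0.8333 + 0.1·0.1667) ≈ 0.9740
After 'flag': P(spam) = 0.75·0.9740 / (0.75·0.9740 + 0.1·0.0260) ≈ 0.9965
After 'flag': P(spam) = 0.75·0.9965 / (0.75·0.9965 + 0.1·0.0035) ≈ 0.9995
After 'pass': P(spam) = 0.25·0.9995 / (0.25·0.9995 + 0.9·0.0005) ≈ 0.9983
After 'pass': P(spam) = 0.25·0.9983 / (0.25·0.9983 + 0.9·0.0017) ≈ 0.9939

0.9939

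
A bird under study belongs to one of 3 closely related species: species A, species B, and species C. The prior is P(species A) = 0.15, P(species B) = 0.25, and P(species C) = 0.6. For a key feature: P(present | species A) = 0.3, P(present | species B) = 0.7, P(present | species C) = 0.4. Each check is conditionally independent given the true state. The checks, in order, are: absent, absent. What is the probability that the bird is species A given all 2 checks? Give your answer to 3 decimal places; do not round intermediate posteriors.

0.236

After 'absent': normaliser = 0.7·0.1500 + 0.3·0.2500 + 0.6·0.6000; P(species A) ≈ 0.1944, P(species B) ≈ 0.1389, P(species C) ≈ 0.6667
After 'absent': normaliser = 0.7·0.1944 + 0.3·0.1389 + 0.6·0.6667; P(species A) ≈ 0.2356, P(species B) ≈ 0.0721, P(species C) ≈ 0.6923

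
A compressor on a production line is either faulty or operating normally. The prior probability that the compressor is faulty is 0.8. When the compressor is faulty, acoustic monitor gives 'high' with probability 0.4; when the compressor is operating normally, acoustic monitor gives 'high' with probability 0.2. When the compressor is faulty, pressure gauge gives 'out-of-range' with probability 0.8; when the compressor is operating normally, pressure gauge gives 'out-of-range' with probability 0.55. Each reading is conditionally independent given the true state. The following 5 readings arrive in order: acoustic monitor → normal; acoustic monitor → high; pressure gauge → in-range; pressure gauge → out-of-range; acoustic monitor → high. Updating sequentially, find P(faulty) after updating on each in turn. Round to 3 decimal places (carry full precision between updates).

0.886

Each posterior becomes the prior for the next update.
After acoustic monitor='normal': P(faulty) = 0.6·0.8000 / (0.6·0.8000 + 0.8·0.2000) ≈ 0.7500
After acoustic monitor='high': P(faulty) = 0.4·0.7500 / (0.4·0.7500 + 0.2·0.2500) ≈ 0.8571
After pressure gauge='in-range': P(faulty) = 0.2·0.8571 / (0.2·0.8571 + 0.45·0.1429) ≈ 0.7273
After pressure gauge='out-of-range': P(faulty) = 0.8·0.7273 / (0.8·0.7273 + 0.55·0.2727) ≈ 0.7950
After acoustic monitor='high': P(faulty) = 0.4·0.7950 / (0.4·0.7950 + 0.2·0.2050) ≈ 0.8858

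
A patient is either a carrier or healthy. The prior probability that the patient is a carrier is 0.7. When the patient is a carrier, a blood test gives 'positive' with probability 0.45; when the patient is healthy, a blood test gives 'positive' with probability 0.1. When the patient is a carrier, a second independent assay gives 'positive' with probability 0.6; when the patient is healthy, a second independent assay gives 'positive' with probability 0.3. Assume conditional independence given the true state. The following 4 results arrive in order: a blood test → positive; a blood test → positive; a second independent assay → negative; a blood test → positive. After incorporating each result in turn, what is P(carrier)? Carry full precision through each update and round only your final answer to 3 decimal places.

After a blood test='positive': P(carrier) = 0.45·0.7000 / (0.45·0.7000 + 0.1·0.3000) ≈ 0.9130
After a blood test='positive': P(carrier) = 0.45·0.9130 / (0.45·0.9130 + 0.1·0.0870) ≈ 0.9793
After a second independent assay='negative': P(carrier) = 0.4·0.9793 / (0.4·0.9793 + 0.7·0.0207) ≈ 0.9643
After a blood test='positive': P(carrier) = 0.45·0.9643 / (0.45·0.9643 + 0.1·0.0357) ≈ 0.9918

0.992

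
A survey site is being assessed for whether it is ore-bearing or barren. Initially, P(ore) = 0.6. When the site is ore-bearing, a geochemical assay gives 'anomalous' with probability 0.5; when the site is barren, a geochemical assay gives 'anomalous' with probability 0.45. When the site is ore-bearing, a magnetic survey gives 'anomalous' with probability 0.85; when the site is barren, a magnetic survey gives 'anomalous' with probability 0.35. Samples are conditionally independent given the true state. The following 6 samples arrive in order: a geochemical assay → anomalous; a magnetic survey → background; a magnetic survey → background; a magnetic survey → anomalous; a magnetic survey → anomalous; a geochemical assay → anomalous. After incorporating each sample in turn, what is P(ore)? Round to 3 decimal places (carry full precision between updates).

After a geochemical assay='anomalous': P(ore) = 0.5·0.6000 / (0.5·0.6000 + 0.45·0.4000) ≈ 0.6250
After a magnetic survey='background': P(ore) = 0.15·0.6250 / (0.15·0.6250 + 0.65·0.3750) ≈ 0.2778
After a magnetic survey='background': P(ore) = 0.15·0.2778 / (0.15·0.2778 + 0.65·0.7222) ≈ 0.0815
After a magnetic survey='anomalous': P(ore) = 0.85·0.0815 / (0.85·0.0815 + 0.35·0.9185) ≈ 0.1773
After a magnetic survey='anomalous': P(ore) = 0.85·0.1773 / (0.85·0.1773 + 0.35·0.8227) ≈ 0.3436
After a geochemical assay='anomalous': P(ore) = 0.5·0.3436 / (0.5·0.3436 + 0.45·0.6564) ≈ 0.3677

0.368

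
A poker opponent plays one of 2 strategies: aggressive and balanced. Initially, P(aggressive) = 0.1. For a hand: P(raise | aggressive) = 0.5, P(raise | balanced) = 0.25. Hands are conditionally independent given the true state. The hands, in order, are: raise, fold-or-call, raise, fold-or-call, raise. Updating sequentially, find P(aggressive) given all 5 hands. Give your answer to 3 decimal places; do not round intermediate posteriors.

0.283

After 'raise': P(aggressive) = 0.5·0.1000 / (0.5·0.1000 + 0.25·0.9000) ≈ 0.1818
After 'fold-or-call': P(aggressive) = 0.5·0.1818 / (0.5·0.1818 + 0.75·0.8182) ≈ 0.1290
After 'raise': P(aggressive) = 0.5·0.1290 / (0.5·0.1290 + 0.25·0.8710) ≈ 0.2286
After 'fold-or-call': P(aggressive) = 0.5·0.2286 / (0.5·0.2286 + 0.75·0.7714) ≈ 0.1649
After 'raise': P(aggressive) = 0.5·0.1649 / (0.5·0.1649 + 0.25·0.8351) ≈ 0.2832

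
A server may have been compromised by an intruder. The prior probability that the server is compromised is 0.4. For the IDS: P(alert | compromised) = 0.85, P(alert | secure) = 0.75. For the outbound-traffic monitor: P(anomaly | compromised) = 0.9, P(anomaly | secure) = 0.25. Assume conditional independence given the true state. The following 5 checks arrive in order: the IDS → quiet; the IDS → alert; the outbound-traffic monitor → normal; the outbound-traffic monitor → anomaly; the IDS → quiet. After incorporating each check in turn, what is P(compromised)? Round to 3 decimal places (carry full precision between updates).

After the IDS='quiet': P(compromised) = 0.15·0.4000 / (0.15·0.4000 + 0.25·0.6000) ≈ 0.2857
After the IDS='alert': P(compromised) = 0.85·0.2857 / (0.85·0.2857 + 0.75·0.7143) ≈ 0.3119
After the outbound-traffic monitor='normal': P(compromised) = 0.1·0.3119 / (0.1·0.3119 + 0.75·0.6881) ≈ 0.0570
After the outbound-traffic monitor='anomaly': P(compromised) = 0.9·0.0570 / (0.9·0.0570 + 0.25·0.9430) ≈ 0.1787
After the IDS='quiet': P(compromised) = 0.15·0.1787 / (0.15·0.1787 + 0.25·0.8213) ≈ 0.1155

0.115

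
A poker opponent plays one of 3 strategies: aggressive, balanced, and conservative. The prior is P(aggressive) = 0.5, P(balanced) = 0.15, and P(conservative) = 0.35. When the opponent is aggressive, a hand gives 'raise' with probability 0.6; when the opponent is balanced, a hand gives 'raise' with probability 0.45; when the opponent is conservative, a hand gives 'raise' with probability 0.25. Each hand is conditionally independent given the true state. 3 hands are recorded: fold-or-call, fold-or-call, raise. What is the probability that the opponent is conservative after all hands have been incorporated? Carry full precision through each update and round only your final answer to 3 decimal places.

0.418

After 'fold-or-call': normaliser = 0.4·0.5000 + 0.55·0.1500 + 0.75·0.3500; P(aggressive) ≈ 0.3670, P(balanced) ≈ 0.1514, P(conservative) ≈ 0.4817
After 'fold-or-call': normaliser = 0.4·0.3670 + 0.55·0.1514 + 0.75·0.4817; P(aggressive) ≈ 0.2483, P(balanced) ≈ 0.1408, P(conservative) ≈ 0.6109
After 'raise': normaliser = 0.6·0.2483 + 0.45·0.1408 + 0.25·0.6109; P(aggressive) ≈ 0.4080, P(balanced) ≈ 0.1736, P(conservative) ≈ 0.4184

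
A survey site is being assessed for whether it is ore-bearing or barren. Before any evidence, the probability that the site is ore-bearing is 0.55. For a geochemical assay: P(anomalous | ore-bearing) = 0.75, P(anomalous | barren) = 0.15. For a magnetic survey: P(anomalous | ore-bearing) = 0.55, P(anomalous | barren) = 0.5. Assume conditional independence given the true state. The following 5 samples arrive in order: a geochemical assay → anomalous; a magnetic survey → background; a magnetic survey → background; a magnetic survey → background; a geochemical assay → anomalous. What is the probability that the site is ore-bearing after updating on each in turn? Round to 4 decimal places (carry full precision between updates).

After a geochemical assay='anomalous': P(ore) = 0.75·0.5500 / (0.75·0.5500 + 0.15·0.4500) ≈ 0.8594
After a magnetic survey='background': P(ore) = 0.45·0.8594 / (0.45·0.8594 + 0.5·0.1406) ≈ 0.8462
After a magnetic survey='background': P(ore) = 0.45·0.8462 / (0.45·0.8462 + 0.5·0.1538) ≈ 0.8319
After a magnetic survey='background': P(ore) = 0.45·0.8319 / (0.45·0.8319 + 0.5·0.1681) ≈ 0.8167
After a geochemical assay='anomalous': P(ore) = 0.75·0.8167 / (0.75·0.8167 + 0.15·0.1833) ≈ 0.9570

0.9570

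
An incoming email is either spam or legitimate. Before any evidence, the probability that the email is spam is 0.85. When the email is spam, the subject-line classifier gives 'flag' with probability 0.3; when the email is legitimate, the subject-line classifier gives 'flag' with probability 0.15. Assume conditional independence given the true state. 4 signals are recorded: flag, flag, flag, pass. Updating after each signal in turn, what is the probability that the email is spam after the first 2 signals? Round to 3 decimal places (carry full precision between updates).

After 'flag': P(spam) = 0.3·0.8500 / (0.3·0.8500 + 0.15·0.1500) ≈ 0.9189
After 'flag': P(spam) = 0.3·0.9189 / (0.3·0.9189 + 0.15·0.0811) ≈ 0.9577

0.958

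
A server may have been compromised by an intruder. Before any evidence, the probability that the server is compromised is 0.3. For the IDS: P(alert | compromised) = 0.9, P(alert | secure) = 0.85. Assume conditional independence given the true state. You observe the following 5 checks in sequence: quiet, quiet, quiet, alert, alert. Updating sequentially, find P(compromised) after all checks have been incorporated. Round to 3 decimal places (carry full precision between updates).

After 'quiet': P(compromised) = 0.1·0.3000 / (0.1·0.3000 + 0.15·0.7000) ≈ 0.2222
After 'quiet': P(compromised) = 0.1·0.2222 / (0.1·0.2222 + 0.15·0.7778) ≈ 0.1600
After 'quiet': P(compromised) = 0.1·0.1600 / (0.1·0.1600 + 0.15·0.8400) ≈ 0.1127
After 'alert': P(compromised) = 0.9·0.1127 / (0.9·0.1127 + 0.85·0.8873) ≈ 0.1185
After 'alert': P(compromised) = 0.9·0.1185 / (0.9·0.1185 + 0.85·0.8815) ≈ 0.1246

0.125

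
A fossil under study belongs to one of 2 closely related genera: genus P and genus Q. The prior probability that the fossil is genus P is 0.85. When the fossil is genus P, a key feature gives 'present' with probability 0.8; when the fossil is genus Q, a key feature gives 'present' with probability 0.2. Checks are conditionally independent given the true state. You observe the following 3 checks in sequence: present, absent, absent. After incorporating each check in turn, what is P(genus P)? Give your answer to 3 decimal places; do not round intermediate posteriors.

0.586

After 'present': P(genus P) = 0.8·0.8500 / (0.8·0.8500 + 0.2·0.1500) ≈ 0.9577
After 'absent': P(genus P) = 0.2·0.9577 / (0.2·0.9577 + 0.8·0.0423) ≈ 0.8500
After 'absent': P(genus P) = 0.2·0.8500 / (0.2·0.8500 + 0.8·0.1500) ≈ 0.5862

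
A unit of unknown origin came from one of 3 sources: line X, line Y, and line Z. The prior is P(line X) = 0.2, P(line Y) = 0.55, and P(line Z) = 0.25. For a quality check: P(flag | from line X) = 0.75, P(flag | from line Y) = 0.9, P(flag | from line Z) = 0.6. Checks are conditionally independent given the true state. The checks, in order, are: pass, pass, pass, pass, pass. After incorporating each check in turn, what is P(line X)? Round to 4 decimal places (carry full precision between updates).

After 'pass': normaliser = 0.25·0.2000 + 0.1·0.5500 + 0.4·0.2500; P(line X) ≈ 0.2439, P(line Y) ≈ 0.2683, P(line Z) ≈ 0.4878
After 'pass': normaliser = 0.25·0.2439 + 0.1·0.2683 + 0.4·0.4878; P(line X) ≈ 0.2155, P(line Y) ≈ 0.0948, P(line Z) ≈ 0.6897
After 'pass': normaliser = 0.25·0.2155 + 0.1·0.0948 + 0.4·0.6897; P(line X) ≈ 0.1588, P(line Y) ≈ 0.0280, P(line Z) ≈ 0.8132
After 'pass': normaliser = 0.25·0.1588 + 0.1·0.0280 + 0.4·0.8132; P(line X) ≈ 0.1080, P(line Y) ≈ 0.0076, P(line Z) ≈ 0.8844
After 'pass': normaliser = 0.25·0.1080 + 0.1·0.0076 + 0.4·0.8844; P(line X) ≈ 0.0707, P(line Y) ≈ 0.0020, P(line Z) ≈ 0.9273

0.0707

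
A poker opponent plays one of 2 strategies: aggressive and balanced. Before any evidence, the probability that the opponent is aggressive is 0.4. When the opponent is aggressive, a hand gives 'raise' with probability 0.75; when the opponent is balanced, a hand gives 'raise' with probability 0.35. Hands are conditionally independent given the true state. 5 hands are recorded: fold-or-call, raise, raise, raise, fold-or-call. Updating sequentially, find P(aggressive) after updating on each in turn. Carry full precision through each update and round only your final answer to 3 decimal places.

After 'fold-or-call': P(aggressive) = 0.25·0.4000 / (0.25·0.4000 + 0.65·0.6000) ≈ 0.2041
After 'raise': P(aggressive) = 0.75·0.2041 / (0.75·0.2041 + 0.35·0.7959) ≈ 0.3546
After 'raise': P(aggressive) = 0.75·0.3546 / (0.75·0.3546 + 0.35·0.6454) ≈ 0.5407
After 'raise': P(aggressive) = 0.75·0.5407 / (0.75·0.5407 + 0.35·0.4593) ≈ 0.7161
After 'fold-or-call': P(aggressive) = 0.25·0.7161 / (0.25·0.7161 + 0.65·0.2839) ≈ 0.4925

0.492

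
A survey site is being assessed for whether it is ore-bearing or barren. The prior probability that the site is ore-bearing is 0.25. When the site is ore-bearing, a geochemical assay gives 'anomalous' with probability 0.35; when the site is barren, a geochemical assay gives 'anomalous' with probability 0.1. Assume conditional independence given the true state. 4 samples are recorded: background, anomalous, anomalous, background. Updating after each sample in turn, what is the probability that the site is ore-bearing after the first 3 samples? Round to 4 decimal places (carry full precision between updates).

0.7468

After 'background': P(ore) = 0.65·0.2500 / (0.65·0.2500 + 0.9·0.7500) ≈ 0.1940
After 'anomalous': P(ore) = 0.35·0.1940 / (0.35·0.1940 + 0.1·0.8060) ≈ 0.4573
After 'anomalous': P(ore) = 0.35·0.4573 / (0.35·0.4573 + 0.1·0.5427) ≈ 0.7468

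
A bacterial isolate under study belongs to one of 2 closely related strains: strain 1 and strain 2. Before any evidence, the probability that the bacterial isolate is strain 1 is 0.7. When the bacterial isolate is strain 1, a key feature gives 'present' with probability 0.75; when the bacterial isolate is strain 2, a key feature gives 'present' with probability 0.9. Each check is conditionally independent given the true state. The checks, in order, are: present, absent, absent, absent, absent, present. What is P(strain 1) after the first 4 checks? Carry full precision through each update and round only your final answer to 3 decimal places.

Apply Bayes' rule sequentially, carrying P(strain 1) forward.
After 'present': P(strain 1) = 0.75·0.7000 / (0.75·0.7000 + 0.9·0.3000) ≈ 0.6604
After 'absent': P(strain 1) = 0.25·0.6604 / (0.25·0.6604 + 0.1·0.3396) ≈ 0.8294
After 'absent': P(strain 1) = 0.25·0.8294 / (0.25·0.8294 + 0.1·0.1706) ≈ 0.9240
After 'absent': P(strain 1) = 0.25·0.9240 / (0.25·0.9240 + 0.1·0.0760) ≈ 0.9681

0.968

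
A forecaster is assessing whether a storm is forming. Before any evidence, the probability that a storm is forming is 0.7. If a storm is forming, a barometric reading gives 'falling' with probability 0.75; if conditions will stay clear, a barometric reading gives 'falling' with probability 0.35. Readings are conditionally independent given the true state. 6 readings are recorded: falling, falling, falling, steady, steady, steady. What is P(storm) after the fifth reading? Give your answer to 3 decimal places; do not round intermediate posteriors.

0.773

After 'falling': P(storm) = 0.75·0.7000 / (0.75·0.7000 + 0.35·0.3000) ≈ 0.8333
After 'falling': P(storm) = 0.75·0.8333 / (0.75·0.8333 + 0.35·0.1667) ≈ 0.9146
After 'falling': P(storm) = 0.75·0.9146 / (0.75·0.9146 + 0.35·0.0854) ≈ 0.9583
After 'steady': P(storm) = 0.25·0.9583 / (0.25·0.9583 + 0.65·0.0417) ≈ 0.8983
After 'steady': P(storm) = 0.25·0.8983 / (0.25·0.8983 + 0.65·0.1017) ≈ 0.7725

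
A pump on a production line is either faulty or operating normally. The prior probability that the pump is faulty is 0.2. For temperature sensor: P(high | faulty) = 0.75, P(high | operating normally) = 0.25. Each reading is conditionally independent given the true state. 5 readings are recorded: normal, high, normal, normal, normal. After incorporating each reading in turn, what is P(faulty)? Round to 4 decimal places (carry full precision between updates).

After 'normal': P(faulty) = 0.25·0.2000 / (0.25·0.2000 + 0.75·0.8000) ≈ 0.0769
After 'high': P(faulty) = 0.75·0.0769 / (0.75·0.0769 + 0.25·0.9231) ≈ 0.2000
After 'normal': P(faulty) = 0.25·0.2000 / (0.25·0.2000 + 0.75·0.8000) ≈ 0.0769
After 'normal': P(faulty) = 0.25·0.0769 / (0.25·0.0769 + 0.75·0.9231) ≈ 0.0270
After 'normal': P(faulty) = 0.25·0.0270 / (0.25·0.0270 + 0.75·0.9730) ≈ 0.0092

0.0092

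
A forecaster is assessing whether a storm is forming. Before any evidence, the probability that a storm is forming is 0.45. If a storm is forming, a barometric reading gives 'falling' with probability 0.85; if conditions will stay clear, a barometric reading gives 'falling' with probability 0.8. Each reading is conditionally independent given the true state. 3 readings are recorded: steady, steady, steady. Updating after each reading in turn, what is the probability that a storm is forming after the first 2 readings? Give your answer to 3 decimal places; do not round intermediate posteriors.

Each posterior becomes the prior for the next update.
After 'steady': P(storm) = 0.15·0.4500 / (0.15·0.4500 + 0.2·0.5500) ≈ 0.3803
After 'steady': P(storm) = 0.15·0.3803 / (0.15·0.3803 + 0.2·0.6197) ≈ 0.3152

0.315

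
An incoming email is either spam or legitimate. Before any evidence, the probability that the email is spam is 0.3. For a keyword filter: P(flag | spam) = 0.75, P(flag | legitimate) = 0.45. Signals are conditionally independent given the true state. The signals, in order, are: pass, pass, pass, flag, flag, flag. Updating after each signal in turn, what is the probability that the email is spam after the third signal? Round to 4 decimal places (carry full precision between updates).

0.0387

After 'pass': P(spam) = 0.25·0.3000 / (0.25·0.3000 + 0.55·0.7000) ≈ 0.1630
After 'pass': P(spam) = 0.25·0.1630 / (0.25·0.1630 + 0.55·0.8370) ≈ 0.0813
After 'pass': P(spam) = 0.25·0.0813 / (0.25·0.0813 + 0.55·0.9187) ≈ 0.0387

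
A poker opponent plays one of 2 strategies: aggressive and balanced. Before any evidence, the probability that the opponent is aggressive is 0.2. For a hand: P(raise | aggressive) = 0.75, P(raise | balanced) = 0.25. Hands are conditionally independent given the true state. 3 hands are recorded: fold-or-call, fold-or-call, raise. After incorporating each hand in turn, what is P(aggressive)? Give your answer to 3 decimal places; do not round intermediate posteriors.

Each posterior becomes the prior for the next update.
After 'fold-or-call': P(aggressive) = 0.25·0.2000 / (0.25·0.2000 + 0.75·0.8000) ≈ 0.0769
After 'fold-or-call': P(aggressive) = 0.25·0.0769 / (0.25·0.0769 + 0.75·0.9231) ≈ 0.0270
After 'raise': P(aggressive) = 0.75·0.0270 / (0.75·0.0270 + 0.25·0.9730) ≈ 0.0769

0.077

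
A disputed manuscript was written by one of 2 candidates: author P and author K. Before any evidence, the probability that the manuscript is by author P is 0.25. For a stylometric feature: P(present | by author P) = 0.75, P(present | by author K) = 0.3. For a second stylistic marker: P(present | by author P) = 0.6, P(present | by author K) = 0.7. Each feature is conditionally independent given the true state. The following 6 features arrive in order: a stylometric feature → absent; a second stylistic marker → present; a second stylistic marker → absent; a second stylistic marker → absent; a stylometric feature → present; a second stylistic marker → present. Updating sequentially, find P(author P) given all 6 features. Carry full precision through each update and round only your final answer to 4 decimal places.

0.2799

After a stylometric feature='absent': P(author P) = 0.25·0.2500 / (0.25·0.2500 + 0.7·0.7500) ≈ 0.1064
After a second stylistic marker='present': P(author P) = 0.6·0.1064 / (0.6·0.1064 + 0.7·0.8936) ≈ 0.0926
After a second stylistic marker='absent': P(author P) = 0.4·0.0926 / (0.4·0.0926 + 0.3·0.9074) ≈ 0.1198
After a second stylistic marker='absent': P(author P) = 0.4·0.1198 / (0.4·0.1198 + 0.3·0.8802) ≈ 0.1536
After a stylometric feature='present': P(author P) = 0.75·0.1536 / (0.75·0.1536 + 0.3·0.8464) ≈ 0.3120
After a second stylistic marker='present': P(author P) = 0.6·0.3120 / (0.6·0.3120 + 0.7·0.6880) ≈ 0.2799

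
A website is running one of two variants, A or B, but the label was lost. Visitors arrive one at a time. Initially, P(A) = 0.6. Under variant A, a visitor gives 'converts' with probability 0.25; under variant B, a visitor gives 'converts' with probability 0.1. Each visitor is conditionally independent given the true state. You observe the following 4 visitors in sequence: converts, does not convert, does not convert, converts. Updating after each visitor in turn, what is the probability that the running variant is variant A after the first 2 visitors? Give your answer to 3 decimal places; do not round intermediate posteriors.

Apply Bayes' rule sequentially, carrying P(A) forward.
After 'converts': P(A) = 0.25·0.6000 / (0.25·0.6000 + 0.1·0.4000) ≈ 0.7895
After 'does not convert': P(A) = 0.75·0.7895 / (0.75·0.7895 + 0.9·0.2105) ≈ 0.7576

0.758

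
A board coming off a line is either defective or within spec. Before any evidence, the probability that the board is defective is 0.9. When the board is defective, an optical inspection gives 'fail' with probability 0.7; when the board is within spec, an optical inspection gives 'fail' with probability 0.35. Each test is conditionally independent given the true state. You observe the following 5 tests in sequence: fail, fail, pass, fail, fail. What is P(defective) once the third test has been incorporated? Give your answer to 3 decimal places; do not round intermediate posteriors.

After 'fail': P(defective) = 0.7·0.9000 / (0.7·0.9000 + 0.35·0.1000) ≈ 0.9474
After 'fail': P(defective) = 0.7·0.9474 / (0.7·0.9474 + 0.35·0.0526) ≈ 0.9730
After 'pass': P(defective) = 0.3·0.9730 / (0.3·0.9730 + 0.65·0.0270) ≈ 0.9432

0.943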